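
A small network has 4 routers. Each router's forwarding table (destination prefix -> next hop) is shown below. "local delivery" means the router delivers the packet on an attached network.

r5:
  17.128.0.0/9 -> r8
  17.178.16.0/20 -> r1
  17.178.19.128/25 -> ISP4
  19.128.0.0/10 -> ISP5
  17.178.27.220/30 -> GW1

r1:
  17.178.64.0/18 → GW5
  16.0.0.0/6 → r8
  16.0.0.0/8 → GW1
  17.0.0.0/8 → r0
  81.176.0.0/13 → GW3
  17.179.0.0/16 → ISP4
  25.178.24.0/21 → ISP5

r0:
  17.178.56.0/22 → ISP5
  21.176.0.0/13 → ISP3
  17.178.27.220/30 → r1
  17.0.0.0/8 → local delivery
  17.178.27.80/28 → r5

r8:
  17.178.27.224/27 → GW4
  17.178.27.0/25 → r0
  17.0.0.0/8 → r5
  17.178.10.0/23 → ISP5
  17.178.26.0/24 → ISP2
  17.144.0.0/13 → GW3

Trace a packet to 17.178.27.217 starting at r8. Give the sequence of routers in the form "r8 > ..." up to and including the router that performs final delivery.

At r8: longest match for 17.178.27.217 is 17.0.0.0/8 -> r5
At r5: longest match for 17.178.27.217 is 17.178.16.0/20 -> r1
At r1: longest match for 17.178.27.217 is 17.0.0.0/8 -> r0
At r0: longest match for 17.178.27.217 is 17.0.0.0/8 -> local delivery

r8 > r5 > r1 > r0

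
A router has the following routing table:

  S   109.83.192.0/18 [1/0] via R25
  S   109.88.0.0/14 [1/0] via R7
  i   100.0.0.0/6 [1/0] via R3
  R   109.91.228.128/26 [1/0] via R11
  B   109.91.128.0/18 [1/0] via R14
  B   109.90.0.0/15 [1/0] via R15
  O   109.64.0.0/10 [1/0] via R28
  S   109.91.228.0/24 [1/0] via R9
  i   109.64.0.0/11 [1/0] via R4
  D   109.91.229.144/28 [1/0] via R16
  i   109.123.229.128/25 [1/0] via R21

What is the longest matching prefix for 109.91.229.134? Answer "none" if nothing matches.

109.90.0.0/15

Entries matching 109.91.229.134:
  109.64.0.0/10 (109.64.0.0 - 109.127.255.255)
  109.64.0.0/11 (109.64.0.0 - 109.95.255.255)
  109.88.0.0/14 (109.88.0.0 - 109.91.255.255)
  109.90.0.0/15 (109.90.0.0 - 109.91.255.255)
Most specific is 109.90.0.0/15.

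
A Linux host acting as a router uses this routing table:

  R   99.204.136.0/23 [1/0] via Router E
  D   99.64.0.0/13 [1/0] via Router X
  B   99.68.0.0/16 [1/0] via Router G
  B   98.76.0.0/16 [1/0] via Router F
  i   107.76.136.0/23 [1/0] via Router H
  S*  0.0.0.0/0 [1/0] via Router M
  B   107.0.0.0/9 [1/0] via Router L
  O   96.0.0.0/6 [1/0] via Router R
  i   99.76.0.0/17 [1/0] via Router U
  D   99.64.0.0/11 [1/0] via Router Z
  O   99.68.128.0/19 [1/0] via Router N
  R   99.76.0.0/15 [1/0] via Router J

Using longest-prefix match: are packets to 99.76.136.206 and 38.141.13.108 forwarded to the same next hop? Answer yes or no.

no

99.76.136.206: longest match 99.76.0.0/15 -> Router J
38.141.13.108: longest match 0.0.0.0/0 -> Router M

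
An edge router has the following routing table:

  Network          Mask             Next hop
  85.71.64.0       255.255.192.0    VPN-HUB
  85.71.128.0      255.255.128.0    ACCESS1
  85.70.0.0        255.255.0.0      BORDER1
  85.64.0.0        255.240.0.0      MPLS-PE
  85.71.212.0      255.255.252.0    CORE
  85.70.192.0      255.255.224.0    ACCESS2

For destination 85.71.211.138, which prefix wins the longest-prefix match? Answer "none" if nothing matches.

85.71.128.0/17

Entries matching 85.71.211.138:
  85.64.0.0/12 (85.64.0.0 - 85.79.255.255)
  85.71.128.0/17 (85.71.128.0 - 85.71.255.255)
Most specific is 85.71.128.0/17.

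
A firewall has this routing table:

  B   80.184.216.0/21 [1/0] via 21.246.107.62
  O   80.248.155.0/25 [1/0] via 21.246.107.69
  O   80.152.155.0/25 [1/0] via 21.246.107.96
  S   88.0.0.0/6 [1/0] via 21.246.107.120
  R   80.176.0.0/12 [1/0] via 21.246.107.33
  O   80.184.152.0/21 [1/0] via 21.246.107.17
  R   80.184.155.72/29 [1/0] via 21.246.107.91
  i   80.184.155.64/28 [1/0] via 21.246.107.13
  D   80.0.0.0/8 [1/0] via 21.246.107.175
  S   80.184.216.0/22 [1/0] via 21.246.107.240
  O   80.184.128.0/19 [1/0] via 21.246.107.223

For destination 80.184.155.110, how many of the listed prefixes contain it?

4

Prefixes containing 80.184.155.110:
  80.0.0.0/8 (80.0.0.0 - 80.255.255.255)
  80.176.0.0/12 (80.176.0.0 - 80.191.255.255)
  80.184.128.0/19 (80.184.128.0 - 80.184.159.255)
  80.184.152.0/21 (80.184.152.0 - 80.184.159.255)
Total matching entries: 4.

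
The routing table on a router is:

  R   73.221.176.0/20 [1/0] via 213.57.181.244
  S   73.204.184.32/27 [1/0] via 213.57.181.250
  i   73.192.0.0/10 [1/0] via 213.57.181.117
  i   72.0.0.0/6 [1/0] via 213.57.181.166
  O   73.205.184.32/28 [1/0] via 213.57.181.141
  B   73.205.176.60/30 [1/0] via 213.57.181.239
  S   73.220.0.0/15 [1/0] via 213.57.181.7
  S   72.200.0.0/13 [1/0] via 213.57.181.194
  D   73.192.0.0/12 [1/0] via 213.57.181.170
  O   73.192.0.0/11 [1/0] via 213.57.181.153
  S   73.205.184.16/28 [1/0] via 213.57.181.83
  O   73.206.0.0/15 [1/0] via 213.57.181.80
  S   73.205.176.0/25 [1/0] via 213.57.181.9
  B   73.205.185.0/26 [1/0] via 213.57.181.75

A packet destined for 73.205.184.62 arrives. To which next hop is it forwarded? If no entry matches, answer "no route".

213.57.181.170

Routes whose prefix contains 73.205.184.62:
  72.0.0.0/6 (72.0.0.0 - 75.255.255.255) -> 213.57.181.166
  73.192.0.0/10 (73.192.0.0 - 73.255.255.255) -> 213.57.181.117
  73.192.0.0/11 (73.192.0.0 - 73.223.255.255) -> 213.57.181.153
  73.192.0.0/12 (73.192.0.0 - 73.207.255.255) -> 213.57.181.170
More-specific entries that do NOT match:
  73.205.176.60/30 (73.205.176.60 - 73.205.176.63) does not contain 73.205.184.62
  73.205.184.32/28 (73.205.184.32 - 73.205.184.47) does not contain 73.205.184.62
  73.205.184.16/28 (73.205.184.16 - 73.205.184.31) does not contain 73.205.184.62
  73.204.184.32/27 (73.204.184.32 - 73.204.184.63) does not contain 73.205.184.62
  73.205.185.0/26 (73.205.185.0 - 73.205.185.63) does not contain 73.205.184.62
  73.205.176.0/25 (73.205.176.0 - 73.205.176.127) does not contain 73.205.184.62
  73.221.176.0/20 (73.221.176.0 - 73.221.191.255) does not contain 73.205.184.62
  73.220.0.0/15 (73.220.0.0 - 73.221.255.255) does not contain 73.205.184.62
  73.206.0.0/15 (73.206.0.0 - 73.207.255.255) does not contain 73.205.184.62
  72.200.0.0/13 (72.200.0.0 - 72.207.255.255) does not contain 73.205.184.62
Longest matching prefix is /12 -> next hop 213.57.181.170.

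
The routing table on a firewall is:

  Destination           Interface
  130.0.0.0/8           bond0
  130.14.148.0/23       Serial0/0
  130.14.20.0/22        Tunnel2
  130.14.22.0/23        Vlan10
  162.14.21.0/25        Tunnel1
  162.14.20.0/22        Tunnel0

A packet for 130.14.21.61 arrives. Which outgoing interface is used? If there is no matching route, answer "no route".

Routes whose prefix contains 130.14.21.61:
  130.0.0.0/8 (130.0.0.0 - 130.255.255.255) -> bond0
  130.14.20.0/22 (130.14.20.0 - 130.14.23.255) -> Tunnel2
More-specific entries that do NOT match:
  162.14.21.0/25 (162.14.21.0 - 162.14.21.127) does not contain 130.14.21.61
  130.14.148.0/23 (130.14.148.0 - 130.14.149.255) does not contain 130.14.21.61
  130.14.22.0/23 (130.14.22.0 - 130.14.23.255) does not contain 130.14.21.61
Longest matching prefix is /22 -> interface Tunnel2.

Tunnel2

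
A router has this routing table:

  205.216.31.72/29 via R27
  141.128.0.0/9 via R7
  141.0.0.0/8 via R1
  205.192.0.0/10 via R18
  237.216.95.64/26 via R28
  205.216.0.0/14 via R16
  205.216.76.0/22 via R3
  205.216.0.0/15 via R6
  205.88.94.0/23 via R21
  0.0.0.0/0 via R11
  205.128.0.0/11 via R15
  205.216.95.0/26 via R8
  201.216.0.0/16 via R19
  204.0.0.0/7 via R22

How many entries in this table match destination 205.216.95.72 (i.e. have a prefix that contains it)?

Prefixes containing 205.216.95.72:
  0.0.0.0/0 (default, matches everything)
  204.0.0.0/7 (204.0.0.0 - 205.255.255.255)
  205.192.0.0/10 (205.192.0.0 - 205.255.255.255)
  205.216.0.0/14 (205.216.0.0 - 205.219.255.255)
  205.216.0.0/15 (205.216.0.0 - 205.217.255.255)
Total matching entries: 5.

5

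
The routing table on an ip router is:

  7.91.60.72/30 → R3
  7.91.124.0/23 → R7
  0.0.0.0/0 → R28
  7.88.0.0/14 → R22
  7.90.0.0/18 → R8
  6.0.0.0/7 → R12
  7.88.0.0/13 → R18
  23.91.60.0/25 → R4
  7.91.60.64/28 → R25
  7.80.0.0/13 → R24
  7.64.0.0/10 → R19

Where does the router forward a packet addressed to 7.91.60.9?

Routes whose prefix contains 7.91.60.9:
  0.0.0.0/0 (default, matches everything) -> R28
  6.0.0.0/7 (6.0.0.0 - 7.255.255.255) -> R12
  7.64.0.0/10 (7.64.0.0 - 7.127.255.255) -> R19
  7.88.0.0/13 (7.88.0.0 - 7.95.255.255) -> R18
  7.88.0.0/14 (7.88.0.0 - 7.91.255.255) -> R22
More-specific entries that do NOT match:
  7.91.60.72/30 (7.91.60.72 - 7.91.60.75) does not contain 7.91.60.9
  7.91.60.64/28 (7.91.60.64 - 7.91.60.79) does not contain 7.91.60.9
  23.91.60.0/25 (23.91.60.0 - 23.91.60.127) does not contain 7.91.60.9
  7.91.124.0/23 (7.91.124.0 - 7.91.125.255) does not contain 7.91.60.9
  7.90.0.0/18 (7.90.0.0 - 7.90.63.255) does not contain 7.91.60.9
Longest matching prefix is /14 -> next hop R22.

R22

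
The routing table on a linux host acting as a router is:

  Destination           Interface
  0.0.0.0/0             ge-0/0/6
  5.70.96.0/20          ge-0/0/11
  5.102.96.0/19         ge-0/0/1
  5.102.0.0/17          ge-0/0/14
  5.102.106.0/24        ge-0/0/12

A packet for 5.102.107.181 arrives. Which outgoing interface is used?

ge-0/0/1

Routes whose prefix contains 5.102.107.181:
  0.0.0.0/0 (default, matches everything) -> ge-0/0/6
  5.102.0.0/17 (5.102.0.0 - 5.102.127.255) -> ge-0/0/14
  5.102.96.0/19 (5.102.96.0 - 5.102.127.255) -> ge-0/0/1
More-specific entries that do NOT match:
  5.102.106.0/24 (5.102.106.0 - 5.102.106.255) does not contain 5.102.107.181
  5.70.96.0/20 (5.70.96.0 - 5.70.111.255) does not contain 5.102.107.181
Longest matching prefix is /19 -> interface ge-0/0/1.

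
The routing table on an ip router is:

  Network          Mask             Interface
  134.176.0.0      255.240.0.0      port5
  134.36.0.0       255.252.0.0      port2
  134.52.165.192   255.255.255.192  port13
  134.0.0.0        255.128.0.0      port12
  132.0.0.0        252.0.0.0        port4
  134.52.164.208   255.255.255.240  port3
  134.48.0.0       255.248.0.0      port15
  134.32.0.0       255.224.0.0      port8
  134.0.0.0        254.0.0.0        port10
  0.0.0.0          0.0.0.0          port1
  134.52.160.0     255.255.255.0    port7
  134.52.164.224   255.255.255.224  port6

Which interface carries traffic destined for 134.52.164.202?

Routes whose prefix contains 134.52.164.202:
  0.0.0.0/0 (default, matches everything) -> port1
  132.0.0.0/6 (132.0.0.0 - 135.255.255.255) -> port4
  134.0.0.0/7 (134.0.0.0 - 135.255.255.255) -> port10
  134.0.0.0/9 (134.0.0.0 - 134.127.255.255) -> port12
  134.32.0.0/11 (134.32.0.0 - 134.63.255.255) -> port8
  134.48.0.0/13 (134.48.0.0 - 134.55.255.255) -> port15
More-specific entries that do NOT match:
  134.52.164.208/28 (134.52.164.208 - 134.52.164.223) does not contain 134.52.164.202
  134.52.164.224/27 (134.52.164.224 - 134.52.164.255) does not contain 134.52.164.202
  134.52.165.192/26 (134.52.165.192 - 134.52.165.255) does not contain 134.52.164.202
  134.52.160.0/24 (134.52.160.0 - 134.52.160.255) does not contain 134.52.164.202
  134.36.0.0/14 (134.36.0.0 - 134.39.255.255) does not contain 134.52.164.202
Longest matching prefix is /13 -> interface port15.

port15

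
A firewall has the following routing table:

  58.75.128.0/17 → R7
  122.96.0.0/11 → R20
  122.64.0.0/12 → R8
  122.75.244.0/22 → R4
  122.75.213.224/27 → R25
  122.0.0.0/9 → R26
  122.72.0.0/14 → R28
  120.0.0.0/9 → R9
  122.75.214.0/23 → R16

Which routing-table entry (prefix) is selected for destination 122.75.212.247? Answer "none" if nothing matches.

122.72.0.0/14

Entries matching 122.75.212.247:
  122.0.0.0/9 (122.0.0.0 - 122.127.255.255)
  122.64.0.0/12 (122.64.0.0 - 122.79.255.255)
  122.72.0.0/14 (122.72.0.0 - 122.75.255.255)
Most specific is 122.72.0.0/14.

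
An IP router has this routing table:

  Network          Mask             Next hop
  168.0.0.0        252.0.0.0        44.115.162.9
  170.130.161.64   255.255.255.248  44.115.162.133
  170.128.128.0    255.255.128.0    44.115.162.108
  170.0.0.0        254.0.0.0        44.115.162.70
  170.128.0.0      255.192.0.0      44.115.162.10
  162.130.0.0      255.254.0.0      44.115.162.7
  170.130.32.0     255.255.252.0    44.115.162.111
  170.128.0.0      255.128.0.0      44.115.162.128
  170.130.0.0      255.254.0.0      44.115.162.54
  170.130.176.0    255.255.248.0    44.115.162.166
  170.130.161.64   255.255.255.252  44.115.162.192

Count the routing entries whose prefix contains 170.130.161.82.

Prefixes containing 170.130.161.82:
  168.0.0.0/6 (168.0.0.0 - 171.255.255.255)
  170.0.0.0/7 (170.0.0.0 - 171.255.255.255)
  170.128.0.0/9 (170.128.0.0 - 170.255.255.255)
  170.128.0.0/10 (170.128.0.0 - 170.191.255.255)
  170.130.0.0/15 (170.130.0.0 - 170.131.255.255)
Total matching entries: 5.

5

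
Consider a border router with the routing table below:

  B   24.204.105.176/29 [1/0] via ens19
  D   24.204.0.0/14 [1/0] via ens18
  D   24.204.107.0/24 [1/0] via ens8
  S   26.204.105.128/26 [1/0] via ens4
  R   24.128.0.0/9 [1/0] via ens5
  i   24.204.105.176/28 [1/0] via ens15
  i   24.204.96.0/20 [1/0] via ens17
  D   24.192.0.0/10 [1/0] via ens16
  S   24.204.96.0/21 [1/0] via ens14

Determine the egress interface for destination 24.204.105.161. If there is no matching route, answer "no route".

Routes whose prefix contains 24.204.105.161:
  24.128.0.0/9 (24.128.0.0 - 24.255.255.255) -> ens5
  24.192.0.0/10 (24.192.0.0 - 24.255.255.255) -> ens16
  24.204.0.0/14 (24.204.0.0 - 24.207.255.255) -> ens18
  24.204.96.0/20 (24.204.96.0 - 24.204.111.255) -> ens17
More-specific entries that do NOT match:
  24.204.105.176/29 (24.204.105.176 - 24.204.105.183) does not contain 24.204.105.161
  24.204.105.176/28 (24.204.105.176 - 24.204.105.191) does not contain 24.204.105.161
  26.204.105.128/26 (26.204.105.128 - 26.204.105.191) does not contain 24.204.105.161
  24.204.107.0/24 (24.204.107.0 - 24.204.107.255) does not contain 24.204.105.161
  24.204.96.0/21 (24.204.96.0 - 24.204.103.255) does not contain 24.204.105.161
Longest matching prefix is /20 -> interface ens17.

ens17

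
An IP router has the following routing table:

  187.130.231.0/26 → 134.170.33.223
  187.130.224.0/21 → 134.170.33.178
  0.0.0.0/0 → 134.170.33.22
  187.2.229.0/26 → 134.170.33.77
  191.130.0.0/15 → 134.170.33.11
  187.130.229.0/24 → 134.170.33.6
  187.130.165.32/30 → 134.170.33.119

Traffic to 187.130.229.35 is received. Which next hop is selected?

Routes whose prefix contains 187.130.229.35:
  0.0.0.0/0 (default, matches everything) -> 134.170.33.22
  187.130.224.0/21 (187.130.224.0 - 187.130.231.255) -> 134.170.33.178
  187.130.229.0/24 (187.130.229.0 - 187.130.229.255) -> 134.170.33.6
More-specific entries that do NOT match:
  187.130.165.32/30 (187.130.165.32 - 187.130.165.35) does not contain 187.130.229.35
  187.130.231.0/26 (187.130.231.0 - 187.130.231.63) does not contain 187.130.229.35
  187.2.229.0/26 (187.2.229.0 - 187.2.229.63) does not contain 187.130.229.35
Longest matching prefix is /24 -> next hop 134.170.33.6.

134.170.33.6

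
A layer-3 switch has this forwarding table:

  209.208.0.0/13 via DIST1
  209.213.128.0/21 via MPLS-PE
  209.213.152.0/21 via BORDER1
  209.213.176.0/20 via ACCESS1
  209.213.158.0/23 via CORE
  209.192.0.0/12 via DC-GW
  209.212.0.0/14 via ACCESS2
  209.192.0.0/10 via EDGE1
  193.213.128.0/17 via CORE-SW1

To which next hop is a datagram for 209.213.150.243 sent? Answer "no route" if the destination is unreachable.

Routes whose prefix contains 209.213.150.243:
  209.192.0.0/10 (209.192.0.0 - 209.255.255.255) -> EDGE1
  209.208.0.0/13 (209.208.0.0 - 209.215.255.255) -> DIST1
  209.212.0.0/14 (209.212.0.0 - 209.215.255.255) -> ACCESS2
More-specific entries that do NOT match:
  209.213.158.0/23 (209.213.158.0 - 209.213.159.255) does not contain 209.213.150.243
  209.213.128.0/21 (209.213.128.0 - 209.213.135.255) does not contain 209.213.150.243
  209.213.152.0/21 (209.213.152.0 - 209.213.159.255) does not contain 209.213.150.243
  209.213.176.0/20 (209.213.176.0 - 209.213.191.255) does not contain 209.213.150.243
  193.213.128.0/17 (193.213.128.0 - 193.213.255.255) does not contain 209.213.150.243
Longest matching prefix is /14 -> next hop ACCESS2.

ACCESS2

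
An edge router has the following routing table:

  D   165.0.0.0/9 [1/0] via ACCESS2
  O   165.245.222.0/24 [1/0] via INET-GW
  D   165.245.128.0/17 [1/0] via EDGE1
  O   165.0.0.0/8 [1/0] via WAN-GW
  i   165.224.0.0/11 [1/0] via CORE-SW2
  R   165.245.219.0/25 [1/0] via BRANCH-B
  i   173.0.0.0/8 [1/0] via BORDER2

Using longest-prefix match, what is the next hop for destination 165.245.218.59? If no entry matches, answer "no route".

Routes whose prefix contains 165.245.218.59:
  165.0.0.0/8 (165.0.0.0 - 165.255.255.255) -> WAN-GW
  165.224.0.0/11 (165.224.0.0 - 165.255.255.255) -> CORE-SW2
  165.245.128.0/17 (165.245.128.0 - 165.245.255.255) -> EDGE1
More-specific entries that do NOT match:
  165.245.219.0/25 (165.245.219.0 - 165.245.219.127) does not contain 165.245.218.59
  165.245.222.0/24 (165.245.222.0 - 165.245.222.255) does not contain 165.245.218.59
Longest matching prefix is /17 -> next hop EDGE1.

EDGE1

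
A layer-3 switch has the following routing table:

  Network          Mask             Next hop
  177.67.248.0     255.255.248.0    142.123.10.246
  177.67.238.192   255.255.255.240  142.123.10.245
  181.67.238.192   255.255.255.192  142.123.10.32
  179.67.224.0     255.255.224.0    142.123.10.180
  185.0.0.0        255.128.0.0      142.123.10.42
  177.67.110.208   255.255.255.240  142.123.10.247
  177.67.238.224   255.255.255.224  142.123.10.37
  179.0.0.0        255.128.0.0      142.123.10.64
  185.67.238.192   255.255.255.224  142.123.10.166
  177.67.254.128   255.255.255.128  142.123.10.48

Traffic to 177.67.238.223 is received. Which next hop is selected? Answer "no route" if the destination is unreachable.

No entry's prefix contains 177.67.238.223; there is no default route.

no route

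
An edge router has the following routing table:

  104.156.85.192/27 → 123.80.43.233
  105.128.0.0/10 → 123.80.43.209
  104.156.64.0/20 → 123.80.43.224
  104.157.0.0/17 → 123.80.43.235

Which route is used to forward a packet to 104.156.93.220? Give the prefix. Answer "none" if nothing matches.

104.156.93.220 is outside every listed prefix and there is no default route.

none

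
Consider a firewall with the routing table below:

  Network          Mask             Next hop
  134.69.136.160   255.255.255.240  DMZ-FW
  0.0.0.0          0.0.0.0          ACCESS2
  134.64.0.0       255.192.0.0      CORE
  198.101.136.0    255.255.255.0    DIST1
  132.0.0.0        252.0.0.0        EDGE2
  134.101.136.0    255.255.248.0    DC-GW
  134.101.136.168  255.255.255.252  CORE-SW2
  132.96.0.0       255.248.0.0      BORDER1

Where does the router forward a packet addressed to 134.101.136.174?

DC-GW

Routes whose prefix contains 134.101.136.174:
  0.0.0.0/0 (default, matches everything) -> ACCESS2
  132.0.0.0/6 (132.0.0.0 - 135.255.255.255) -> EDGE2
  134.64.0.0/10 (134.64.0.0 - 134.127.255.255) -> CORE
  134.101.136.0/21 (134.101.136.0 - 134.101.143.255) -> DC-GW
More-specific entries that do NOT match:
  134.101.136.168/30 (134.101.136.168 - 134.101.136.171) does not contain 134.101.136.174
  134.69.136.160/28 (134.69.136.160 - 134.69.136.175) does not contain 134.101.136.174
  198.101.136.0/24 (198.101.136.0 - 198.101.136.255) does not contain 134.101.136.174
Longest matching prefix is /21 -> next hop DC-GW.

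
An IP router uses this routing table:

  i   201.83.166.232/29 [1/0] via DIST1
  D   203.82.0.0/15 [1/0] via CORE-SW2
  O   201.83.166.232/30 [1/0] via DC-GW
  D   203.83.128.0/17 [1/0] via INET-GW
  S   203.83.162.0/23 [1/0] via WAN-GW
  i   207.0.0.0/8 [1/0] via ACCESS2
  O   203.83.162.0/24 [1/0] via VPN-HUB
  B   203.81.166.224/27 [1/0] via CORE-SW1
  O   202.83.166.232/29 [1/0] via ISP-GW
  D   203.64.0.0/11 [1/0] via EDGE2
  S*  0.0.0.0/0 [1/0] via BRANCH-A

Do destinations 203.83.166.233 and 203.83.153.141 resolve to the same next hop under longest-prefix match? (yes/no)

yes

203.83.166.233: longest match 203.83.128.0/17 -> INET-GW
203.83.153.141: longest match 203.83.128.0/17 -> INET-GW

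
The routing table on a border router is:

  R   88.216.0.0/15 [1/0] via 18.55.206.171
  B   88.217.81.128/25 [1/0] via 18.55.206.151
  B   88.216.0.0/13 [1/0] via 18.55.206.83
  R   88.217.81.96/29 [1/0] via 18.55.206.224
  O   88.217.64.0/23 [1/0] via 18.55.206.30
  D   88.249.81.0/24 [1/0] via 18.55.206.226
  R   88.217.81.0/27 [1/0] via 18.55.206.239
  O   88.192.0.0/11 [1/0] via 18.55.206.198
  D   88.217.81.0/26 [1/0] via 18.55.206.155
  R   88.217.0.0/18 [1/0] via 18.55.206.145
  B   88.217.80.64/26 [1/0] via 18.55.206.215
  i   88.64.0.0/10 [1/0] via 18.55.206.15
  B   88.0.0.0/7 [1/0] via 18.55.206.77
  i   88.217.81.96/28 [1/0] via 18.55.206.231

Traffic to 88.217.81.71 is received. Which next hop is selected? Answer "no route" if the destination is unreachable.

18.55.206.171

Routes whose prefix contains 88.217.81.71:
  88.0.0.0/7 (88.0.0.0 - 89.255.255.255) -> 18.55.206.77
  88.192.0.0/11 (88.192.0.0 - 88.223.255.255) -> 18.55.206.198
  88.216.0.0/13 (88.216.0.0 - 88.223.255.255) -> 18.55.206.83
  88.216.0.0/15 (88.216.0.0 - 88.217.255.255) -> 18.55.206.171
More-specific entries that do NOT match:
  88.217.81.96/29 (88.217.81.96 - 88.217.81.103) does not contain 88.217.81.71
  88.217.81.96/28 (88.217.81.96 - 88.217.81.111) does not contain 88.217.81.71
  88.217.81.0/27 (88.217.81.0 - 88.217.81.31) does not contain 88.217.81.71
  88.217.81.0/26 (88.217.81.0 - 88.217.81.63) does not contain 88.217.81.71
  88.217.80.64/26 (88.217.80.64 - 88.217.80.127) does not contain 88.217.81.71
  88.217.81.128/25 (88.217.81.128 - 88.217.81.255) does not contain 88.217.81.71
  88.249.81.0/24 (88.249.81.0 - 88.249.81.255) does not contain 88.217.81.71
  88.217.64.0/23 (88.217.64.0 - 88.217.65.255) does not contain 88.217.81.71
  88.217.0.0/18 (88.217.0.0 - 88.217.63.255) does not contain 88.217.81.71
Longest matching prefix is /15 -> next hop 18.55.206.171.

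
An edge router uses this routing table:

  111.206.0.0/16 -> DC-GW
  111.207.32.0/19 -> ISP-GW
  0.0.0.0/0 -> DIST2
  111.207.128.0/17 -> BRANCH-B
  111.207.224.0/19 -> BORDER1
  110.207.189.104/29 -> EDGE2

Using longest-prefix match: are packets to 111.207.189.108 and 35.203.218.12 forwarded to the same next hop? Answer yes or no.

no

111.207.189.108: longest match 111.207.128.0/17 -> BRANCH-B
35.203.218.12: longest match 0.0.0.0/0 -> DIST2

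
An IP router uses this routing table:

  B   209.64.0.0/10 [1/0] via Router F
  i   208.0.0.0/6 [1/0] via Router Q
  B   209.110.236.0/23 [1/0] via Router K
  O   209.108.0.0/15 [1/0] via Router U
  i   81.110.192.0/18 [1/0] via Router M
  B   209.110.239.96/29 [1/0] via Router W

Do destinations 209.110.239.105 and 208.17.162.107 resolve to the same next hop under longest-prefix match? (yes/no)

209.110.239.105: longest match 209.64.0.0/10 -> Router F
208.17.162.107: longest match 208.0.0.0/6 -> Router Q

no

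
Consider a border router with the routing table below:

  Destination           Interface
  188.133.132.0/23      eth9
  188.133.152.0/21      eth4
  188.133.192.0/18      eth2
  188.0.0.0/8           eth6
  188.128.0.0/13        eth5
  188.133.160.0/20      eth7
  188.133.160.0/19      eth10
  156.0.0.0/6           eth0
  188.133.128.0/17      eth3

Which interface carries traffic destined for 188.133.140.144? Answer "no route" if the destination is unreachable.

eth3

Routes whose prefix contains 188.133.140.144:
  188.0.0.0/8 (188.0.0.0 - 188.255.255.255) -> eth6
  188.128.0.0/13 (188.128.0.0 - 188.135.255.255) -> eth5
  188.133.128.0/17 (188.133.128.0 - 188.133.255.255) -> eth3
More-specific entries that do NOT match:
  188.133.132.0/23 (188.133.132.0 - 188.133.133.255) does not contain 188.133.140.144
  188.133.152.0/21 (188.133.152.0 - 188.133.159.255) does not contain 188.133.140.144
  188.133.160.0/20 (188.133.160.0 - 188.133.175.255) does not contain 188.133.140.144
  188.133.160.0/19 (188.133.160.0 - 188.133.191.255) does not contain 188.133.140.144
  188.133.192.0/18 (188.133.192.0 - 188.133.255.255) does not contain 188.133.140.144
Longest matching prefix is /17 -> interface eth3.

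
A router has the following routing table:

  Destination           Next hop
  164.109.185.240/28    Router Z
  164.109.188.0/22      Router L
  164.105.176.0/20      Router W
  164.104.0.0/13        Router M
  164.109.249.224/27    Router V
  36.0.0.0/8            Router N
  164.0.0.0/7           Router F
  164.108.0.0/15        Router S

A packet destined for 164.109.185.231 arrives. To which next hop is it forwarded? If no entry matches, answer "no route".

Routes whose prefix contains 164.109.185.231:
  164.0.0.0/7 (164.0.0.0 - 165.255.255.255) -> Router F
  164.104.0.0/13 (164.104.0.0 - 164.111.255.255) -> Router M
  164.108.0.0/15 (164.108.0.0 - 164.109.255.255) -> Router S
More-specific entries that do NOT match:
  164.109.185.240/28 (164.109.185.240 - 164.109.185.255) does not contain 164.109.185.231
  164.109.249.224/27 (164.109.249.224 - 164.109.249.255) does not contain 164.109.185.231
  164.109.188.0/22 (164.109.188.0 - 164.109.191.255) does not contain 164.109.185.231
  164.105.176.0/20 (164.105.176.0 - 164.105.191.255) does not contain 164.109.185.231
Longest matching prefix is /15 -> next hop Router S.

Router S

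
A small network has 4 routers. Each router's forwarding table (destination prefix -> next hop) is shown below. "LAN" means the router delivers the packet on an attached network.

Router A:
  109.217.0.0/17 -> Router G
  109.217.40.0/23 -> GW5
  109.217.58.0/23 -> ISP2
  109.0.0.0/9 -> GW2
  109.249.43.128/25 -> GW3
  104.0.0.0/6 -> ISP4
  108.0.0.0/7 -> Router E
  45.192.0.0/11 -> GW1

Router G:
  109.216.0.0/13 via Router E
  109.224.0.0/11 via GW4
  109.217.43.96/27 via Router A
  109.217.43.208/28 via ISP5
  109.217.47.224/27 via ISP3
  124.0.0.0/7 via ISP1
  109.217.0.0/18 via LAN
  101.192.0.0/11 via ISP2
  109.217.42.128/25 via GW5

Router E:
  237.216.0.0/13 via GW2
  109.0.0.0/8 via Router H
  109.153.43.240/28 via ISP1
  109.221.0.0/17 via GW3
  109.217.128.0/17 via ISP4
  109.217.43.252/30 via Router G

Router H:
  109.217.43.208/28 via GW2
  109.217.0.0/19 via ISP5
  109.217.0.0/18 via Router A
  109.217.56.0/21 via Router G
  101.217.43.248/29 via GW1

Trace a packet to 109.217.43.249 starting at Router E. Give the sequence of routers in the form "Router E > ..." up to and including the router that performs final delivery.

Router E > Router H > Router A > Router G

At Router E: longest match for 109.217.43.249 is 109.0.0.0/8 -> Router H
At Router H: longest match for 109.217.43.249 is 109.217.0.0/18 -> Router A
At Router A: longest match for 109.217.43.249 is 109.217.0.0/17 -> Router G
At Router G: longest match for 109.217.43.249 is 109.217.0.0/18 -> LAN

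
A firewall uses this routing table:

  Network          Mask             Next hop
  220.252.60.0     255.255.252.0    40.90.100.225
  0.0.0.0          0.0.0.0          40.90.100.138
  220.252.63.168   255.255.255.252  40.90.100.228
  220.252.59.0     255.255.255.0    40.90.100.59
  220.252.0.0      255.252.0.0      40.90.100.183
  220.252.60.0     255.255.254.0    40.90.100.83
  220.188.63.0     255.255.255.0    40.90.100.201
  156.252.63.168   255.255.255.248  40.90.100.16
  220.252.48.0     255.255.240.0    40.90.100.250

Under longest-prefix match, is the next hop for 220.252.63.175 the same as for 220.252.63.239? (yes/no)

220.252.63.175: longest match 220.252.60.0/22 -> 40.90.100.225
220.252.63.239: longest match 220.252.60.0/22 -> 40.90.100.225

yes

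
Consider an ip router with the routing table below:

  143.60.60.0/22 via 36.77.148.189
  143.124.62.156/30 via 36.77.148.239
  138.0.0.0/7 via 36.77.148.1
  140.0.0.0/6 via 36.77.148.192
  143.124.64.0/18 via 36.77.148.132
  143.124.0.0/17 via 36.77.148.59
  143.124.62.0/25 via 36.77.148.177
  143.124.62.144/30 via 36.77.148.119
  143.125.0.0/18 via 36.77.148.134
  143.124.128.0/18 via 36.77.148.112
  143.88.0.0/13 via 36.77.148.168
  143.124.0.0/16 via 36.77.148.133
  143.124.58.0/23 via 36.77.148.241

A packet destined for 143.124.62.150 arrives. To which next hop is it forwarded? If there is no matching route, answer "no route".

36.77.148.59

Routes whose prefix contains 143.124.62.150:
  140.0.0.0/6 (140.0.0.0 - 143.255.255.255) -> 36.77.148.192
  143.124.0.0/16 (143.124.0.0 - 143.124.255.255) -> 36.77.148.133
  143.124.0.0/17 (143.124.0.0 - 143.124.127.255) -> 36.77.148.59
More-specific entries that do NOT match:
  143.124.62.156/30 (143.124.62.156 - 143.124.62.159) does not contain 143.124.62.150
  143.124.62.144/30 (143.124.62.144 - 143.124.62.147) does not contain 143.124.62.150
  143.124.62.0/25 (143.124.62.0 - 143.124.62.127) does not contain 143.124.62.150
  143.124.58.0/23 (143.124.58.0 - 143.124.59.255) does not contain 143.124.62.150
  143.60.60.0/22 (143.60.60.0 - 143.60.63.255) does not contain 143.124.62.150
  143.124.64.0/18 (143.124.64.0 - 143.124.127.255) does not contain 143.124.62.150
  143.125.0.0/18 (143.125.0.0 - 143.125.63.255) does not contain 143.124.62.150
  143.124.128.0/18 (143.124.128.0 - 143.124.191.255) does not contain 143.124.62.150
Longest matching prefix is /17 -> next hop 36.77.148.59.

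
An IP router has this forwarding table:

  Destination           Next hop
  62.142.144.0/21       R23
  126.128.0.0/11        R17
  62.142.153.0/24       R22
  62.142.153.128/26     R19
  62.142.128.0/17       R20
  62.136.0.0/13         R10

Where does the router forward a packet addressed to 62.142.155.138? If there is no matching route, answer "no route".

Routes whose prefix contains 62.142.155.138:
  62.136.0.0/13 (62.136.0.0 - 62.143.255.255) -> R10
  62.142.128.0/17 (62.142.128.0 - 62.142.255.255) -> R20
More-specific entries that do NOT match:
  62.142.153.128/26 (62.142.153.128 - 62.142.153.191) does not contain 62.142.155.138
  62.142.153.0/24 (62.142.153.0 - 62.142.153.255) does not contain 62.142.155.138
  62.142.144.0/21 (62.142.144.0 - 62.142.151.255) does not contain 62.142.155.138
Longest matching prefix is /17 -> next hop R20.

R20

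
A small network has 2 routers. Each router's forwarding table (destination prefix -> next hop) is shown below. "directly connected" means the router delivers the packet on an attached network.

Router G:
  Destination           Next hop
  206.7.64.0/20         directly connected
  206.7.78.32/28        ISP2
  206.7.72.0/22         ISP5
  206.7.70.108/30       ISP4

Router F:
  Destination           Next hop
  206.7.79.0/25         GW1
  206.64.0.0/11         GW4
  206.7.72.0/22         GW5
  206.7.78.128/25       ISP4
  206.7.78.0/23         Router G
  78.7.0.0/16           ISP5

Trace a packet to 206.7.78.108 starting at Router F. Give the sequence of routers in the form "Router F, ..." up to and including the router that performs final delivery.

Router F, Router G

At Router F: longest match for 206.7.78.108 is 206.7.78.0/23 -> Router G
At Router G: longest match for 206.7.78.108 is 206.7.64.0/20 -> directly connected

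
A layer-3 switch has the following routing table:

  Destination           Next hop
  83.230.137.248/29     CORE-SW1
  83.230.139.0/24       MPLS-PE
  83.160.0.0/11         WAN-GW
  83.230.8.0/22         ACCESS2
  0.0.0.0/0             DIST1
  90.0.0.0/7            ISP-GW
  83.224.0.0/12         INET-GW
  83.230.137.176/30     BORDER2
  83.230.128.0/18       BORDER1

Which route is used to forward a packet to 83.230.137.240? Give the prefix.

83.230.128.0/18

Entries matching 83.230.137.240:
  0.0.0.0/0 (default, matches everything)
  83.224.0.0/12 (83.224.0.0 - 83.239.255.255)
  83.230.128.0/18 (83.230.128.0 - 83.230.191.255)
Most specific is 83.230.128.0/18.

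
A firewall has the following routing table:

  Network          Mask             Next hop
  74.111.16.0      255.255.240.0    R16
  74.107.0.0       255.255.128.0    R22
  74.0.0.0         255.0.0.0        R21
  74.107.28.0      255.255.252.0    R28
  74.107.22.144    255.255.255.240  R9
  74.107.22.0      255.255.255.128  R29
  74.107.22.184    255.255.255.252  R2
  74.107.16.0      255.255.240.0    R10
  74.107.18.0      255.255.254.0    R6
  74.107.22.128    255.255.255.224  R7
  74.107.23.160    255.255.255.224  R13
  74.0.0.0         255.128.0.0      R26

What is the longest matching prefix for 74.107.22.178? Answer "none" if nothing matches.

Entries matching 74.107.22.178:
  74.0.0.0/8 (74.0.0.0 - 74.255.255.255)
  74.0.0.0/9 (74.0.0.0 - 74.127.255.255)
  74.107.0.0/17 (74.107.0.0 - 74.107.127.255)
  74.107.16.0/20 (74.107.16.0 - 74.107.31.255)
Most specific is 74.107.16.0/20.

74.107.16.0/20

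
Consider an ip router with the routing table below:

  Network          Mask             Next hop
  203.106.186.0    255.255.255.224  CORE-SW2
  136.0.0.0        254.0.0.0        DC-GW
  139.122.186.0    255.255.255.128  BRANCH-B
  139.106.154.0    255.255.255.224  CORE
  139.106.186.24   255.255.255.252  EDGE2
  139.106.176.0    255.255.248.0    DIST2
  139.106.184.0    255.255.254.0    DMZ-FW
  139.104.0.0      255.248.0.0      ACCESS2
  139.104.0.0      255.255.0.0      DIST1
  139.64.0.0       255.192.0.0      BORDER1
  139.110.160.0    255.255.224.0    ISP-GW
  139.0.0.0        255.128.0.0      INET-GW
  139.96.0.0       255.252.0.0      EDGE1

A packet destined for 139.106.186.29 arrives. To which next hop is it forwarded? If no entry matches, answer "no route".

Routes whose prefix contains 139.106.186.29:
  139.0.0.0/9 (139.0.0.0 - 139.127.255.255) -> INET-GW
  139.64.0.0/10 (139.64.0.0 - 139.127.255.255) -> BORDER1
  139.104.0.0/13 (139.104.0.0 - 139.111.255.255) -> ACCESS2
More-specific entries that do NOT match:
  139.106.186.24/30 (139.106.186.24 - 139.106.186.27) does not contain 139.106.186.29
  203.106.186.0/27 (203.106.186.0 - 203.106.186.31) does not contain 139.106.186.29
  139.106.154.0/27 (139.106.154.0 - 139.106.154.31) does not contain 139.106.186.29
  139.122.186.0/25 (139.122.186.0 - 139.122.186.127) does not contain 139.106.186.29
  139.106.184.0/23 (139.106.184.0 - 139.106.185.255) does not contain 139.106.186.29
  139.106.176.0/21 (139.106.176.0 - 139.106.183.255) does not contain 139.106.186.29
  139.110.160.0/19 (139.110.160.0 - 139.110.191.255) does not contain 139.106.186.29
  139.104.0.0/16 (139.104.0.0 - 139.104.255.255) does not contain 139.106.186.29
  139.96.0.0/14 (139.96.0.0 - 139.99.255.255) does not contain 139.106.186.29
Longest matching prefix is /13 -> next hop ACCESS2.

ACCESS2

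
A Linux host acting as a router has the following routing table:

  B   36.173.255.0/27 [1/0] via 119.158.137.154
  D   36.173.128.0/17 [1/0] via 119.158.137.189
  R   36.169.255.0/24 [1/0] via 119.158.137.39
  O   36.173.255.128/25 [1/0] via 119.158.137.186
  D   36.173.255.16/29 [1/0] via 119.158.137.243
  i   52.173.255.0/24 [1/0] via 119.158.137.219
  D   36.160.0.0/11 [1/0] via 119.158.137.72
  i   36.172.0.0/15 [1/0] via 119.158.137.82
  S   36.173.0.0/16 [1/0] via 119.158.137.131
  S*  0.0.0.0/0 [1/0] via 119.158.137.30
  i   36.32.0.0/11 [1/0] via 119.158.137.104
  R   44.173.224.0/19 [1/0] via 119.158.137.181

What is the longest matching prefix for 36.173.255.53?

Entries matching 36.173.255.53:
  0.0.0.0/0 (default, matches everything)
  36.160.0.0/11 (36.160.0.0 - 36.191.255.255)
  36.172.0.0/15 (36.172.0.0 - 36.173.255.255)
  36.173.0.0/16 (36.173.0.0 - 36.173.255.255)
  36.173.128.0/17 (36.173.128.0 - 36.173.255.255)
Most specific is 36.173.128.0/17.

36.173.128.0/17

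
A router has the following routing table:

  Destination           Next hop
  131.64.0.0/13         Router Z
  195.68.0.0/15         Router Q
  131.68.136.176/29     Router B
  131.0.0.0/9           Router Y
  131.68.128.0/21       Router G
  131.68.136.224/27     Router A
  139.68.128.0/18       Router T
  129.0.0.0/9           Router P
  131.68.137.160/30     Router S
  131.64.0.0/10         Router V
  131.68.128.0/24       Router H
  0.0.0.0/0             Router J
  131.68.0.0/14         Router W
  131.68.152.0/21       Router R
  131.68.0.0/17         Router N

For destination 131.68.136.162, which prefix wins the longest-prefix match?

Entries matching 131.68.136.162:
  0.0.0.0/0 (default, matches everything)
  131.0.0.0/9 (131.0.0.0 - 131.127.255.255)
  131.64.0.0/10 (131.64.0.0 - 131.127.255.255)
  131.64.0.0/13 (131.64.0.0 - 131.71.255.255)
  131.68.0.0/14 (131.68.0.0 - 131.71.255.255)
Most specific is 131.68.0.0/14.

131.68.0.0/14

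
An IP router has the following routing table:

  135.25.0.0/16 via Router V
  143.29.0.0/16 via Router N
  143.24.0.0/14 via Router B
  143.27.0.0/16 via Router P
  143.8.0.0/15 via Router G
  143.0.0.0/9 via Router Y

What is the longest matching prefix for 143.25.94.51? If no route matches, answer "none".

Entries matching 143.25.94.51:
  143.0.0.0/9 (143.0.0.0 - 143.127.255.255)
  143.24.0.0/14 (143.24.0.0 - 143.27.255.255)
Most specific is 143.24.0.0/14.

143.24.0.0/14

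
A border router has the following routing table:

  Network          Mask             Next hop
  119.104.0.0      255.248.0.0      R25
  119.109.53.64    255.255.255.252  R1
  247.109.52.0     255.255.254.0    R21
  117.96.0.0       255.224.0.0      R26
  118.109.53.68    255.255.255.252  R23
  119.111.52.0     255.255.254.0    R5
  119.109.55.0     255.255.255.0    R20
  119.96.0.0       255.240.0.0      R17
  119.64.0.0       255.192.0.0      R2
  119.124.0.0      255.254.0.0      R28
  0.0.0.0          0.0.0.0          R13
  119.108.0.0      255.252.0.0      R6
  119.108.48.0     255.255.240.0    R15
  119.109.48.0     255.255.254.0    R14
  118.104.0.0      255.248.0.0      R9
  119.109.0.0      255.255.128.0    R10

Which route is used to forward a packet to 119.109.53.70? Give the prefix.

119.109.0.0/17

Entries matching 119.109.53.70:
  0.0.0.0/0 (default, matches everything)
  119.64.0.0/10 (119.64.0.0 - 119.127.255.255)
  119.96.0.0/12 (119.96.0.0 - 119.111.255.255)
  119.104.0.0/13 (119.104.0.0 - 119.111.255.255)
  119.108.0.0/14 (119.108.0.0 - 119.111.255.255)
  119.109.0.0/17 (119.109.0.0 - 119.109.127.255)
Most specific is 119.109.0.0/17.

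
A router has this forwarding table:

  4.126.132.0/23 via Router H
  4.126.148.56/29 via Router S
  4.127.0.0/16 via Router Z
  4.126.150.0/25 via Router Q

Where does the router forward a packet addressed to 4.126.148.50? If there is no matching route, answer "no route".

No entry's prefix contains 4.126.148.50; there is no default route.

no route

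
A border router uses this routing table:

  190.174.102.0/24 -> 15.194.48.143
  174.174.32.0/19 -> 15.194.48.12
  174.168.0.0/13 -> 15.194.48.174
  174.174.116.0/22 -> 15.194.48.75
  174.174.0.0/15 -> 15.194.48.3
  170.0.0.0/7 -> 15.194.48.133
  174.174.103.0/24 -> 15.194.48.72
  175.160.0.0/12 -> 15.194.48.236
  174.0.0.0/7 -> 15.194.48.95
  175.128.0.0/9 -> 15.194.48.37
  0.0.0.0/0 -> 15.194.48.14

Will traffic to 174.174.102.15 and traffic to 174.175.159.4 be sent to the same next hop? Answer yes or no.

yes

174.174.102.15: longest match 174.174.0.0/15 -> 15.194.48.3
174.175.159.4: longest match 174.174.0.0/15 -> 15.194.48.3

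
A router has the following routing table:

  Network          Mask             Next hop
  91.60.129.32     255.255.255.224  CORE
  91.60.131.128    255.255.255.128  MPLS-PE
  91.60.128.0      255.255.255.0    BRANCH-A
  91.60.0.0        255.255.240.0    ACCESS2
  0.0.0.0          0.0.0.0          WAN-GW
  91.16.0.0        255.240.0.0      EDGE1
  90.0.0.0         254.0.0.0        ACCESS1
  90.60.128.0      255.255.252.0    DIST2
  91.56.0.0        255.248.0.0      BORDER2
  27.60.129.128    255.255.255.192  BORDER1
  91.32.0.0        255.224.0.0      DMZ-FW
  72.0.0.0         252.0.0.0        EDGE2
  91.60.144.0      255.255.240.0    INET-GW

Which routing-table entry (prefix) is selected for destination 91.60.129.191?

Entries matching 91.60.129.191:
  0.0.0.0/0 (default, matches everything)
  90.0.0.0/7 (90.0.0.0 - 91.255.255.255)
  91.32.0.0/11 (91.32.0.0 - 91.63.255.255)
  91.56.0.0/13 (91.56.0.0 - 91.63.255.255)
Most specific is 91.56.0.0/13.

91.56.0.0/13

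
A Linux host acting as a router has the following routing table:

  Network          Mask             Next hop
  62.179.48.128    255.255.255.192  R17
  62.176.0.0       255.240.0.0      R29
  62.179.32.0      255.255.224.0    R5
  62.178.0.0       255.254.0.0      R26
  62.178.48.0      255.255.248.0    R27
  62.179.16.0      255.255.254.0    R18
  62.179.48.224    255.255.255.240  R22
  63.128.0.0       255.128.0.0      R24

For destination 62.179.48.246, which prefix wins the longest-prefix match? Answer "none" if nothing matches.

Entries matching 62.179.48.246:
  62.176.0.0/12 (62.176.0.0 - 62.191.255.255)
  62.178.0.0/15 (62.178.0.0 - 62.179.255.255)
  62.179.32.0/19 (62.179.32.0 - 62.179.63.255)
Most specific is 62.179.32.0/19.

62.179.32.0/19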